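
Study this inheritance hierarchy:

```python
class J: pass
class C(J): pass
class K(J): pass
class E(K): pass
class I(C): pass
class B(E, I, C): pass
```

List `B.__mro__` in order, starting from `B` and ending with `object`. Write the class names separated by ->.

L[B] = B + merge(L[E], L[I], L[C], [E I C])
  take E:  [E K J object] + [I C J object] + [C J object] + [E I C]
  take K:  [K J object] + [I C J object] + [C J object] + [I C]
  take I:  [J object] + [I C J object] + [C J object] + [I C]
  take C:  [J object] + [C J object] + [C J object] + [C]
  take J:  [J object] + [J object] + [J object]
  take object:  [object] + [object] + [object]

B -> E -> K -> I -> C -> J -> object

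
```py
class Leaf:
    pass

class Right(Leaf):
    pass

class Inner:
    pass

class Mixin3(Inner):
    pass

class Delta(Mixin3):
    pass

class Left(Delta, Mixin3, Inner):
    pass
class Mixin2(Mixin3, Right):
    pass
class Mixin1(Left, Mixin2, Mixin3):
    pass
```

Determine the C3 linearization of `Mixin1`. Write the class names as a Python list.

[Mixin1, Left, Delta, Mixin2, Mixin3, Inner, Right, Leaf, object]

L[Mixin1] = Mixin1 + merge(L[Left], L[Mixin2], L[Mixin3], [Left Mixin2 Mixin3])
  take Left:  [Left Delta Mixin3 Inner object] + [Mixin2 Mixin3 Inner Right Leaf object] + [Mixin3 Inner object] + [Left Mixin2 Mixin3]
  take Delta:  [Delta Mixin3 Inner object] + [Mixin2 Mixin3 Inner Right Leaf object] + [Mixin3 Inner object] + [Mixin2 Mixin3]
  take Mixin2:  [Mixin3 Inner object] + [Mixin2 Mixin3 Inner Right Leaf object] + [Mixin3 Inner object] + [Mixin2 Mixin3]
  take Mixin3:  [Mixin3 Inner object] + [Mixin3 Inner Right Leaf object] + [Mixin3 Inner object] + [Mixin3]
  take Inner:  [Inner object] + [Inner Right Leaf object] + [Inner object]
  take Right:  [object] + [Right Leaf object] + [object]
  take Leaf:  [object] + [Leaf object] + [object]
  take object:  [object] + [object] + [object]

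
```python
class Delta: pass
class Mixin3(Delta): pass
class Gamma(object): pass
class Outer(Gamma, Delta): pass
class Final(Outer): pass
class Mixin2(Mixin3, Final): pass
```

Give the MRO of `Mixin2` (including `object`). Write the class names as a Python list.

[Mixin2, Mixin3, Final, Outer, Gamma, Delta, object]

L[Mixin2] = Mixin2 + merge(L[Mixin3], L[Final], [Mixin3 Final])
  take Mixin3:  [Mixin3 Delta object] + [Final Outer Gamma Delta object] + [Mixin3 Final]
  take Final:  [Delta object] + [Final Outer Gamma Delta object] + [Final]
  take Outer:  [Delta object] + [Outer Gamma Delta object]
  take Gamma:  [Delta object] + [Gamma Delta object]
  take Delta:  [Delta object] + [Delta object]
  take object:  [object] + [object]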